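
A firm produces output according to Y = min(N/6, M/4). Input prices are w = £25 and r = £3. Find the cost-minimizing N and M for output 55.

N* = 330, M* = 220

With a fixed-proportions technology, the cost-minimizing bundle uses no slack in either input: N/6 = M/4 = Y.
So N = 6·55 = 330 and M = 4·55 = 220.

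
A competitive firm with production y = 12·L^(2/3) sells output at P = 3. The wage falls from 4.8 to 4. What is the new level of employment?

L* = 216

From P·MP_L = w with MP_L = 8·L^(-1/3), the labor demand is L(w) = (24/w)^(3).
At w = 4.8: L = 125. At w = 4: L = 216.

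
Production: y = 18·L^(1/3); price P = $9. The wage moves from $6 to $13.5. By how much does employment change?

ΔL = -19

From P·MP_L = w with MP_L = 6·L^(-2/3), the labor demand is L(w) = (54/w)^(3/2).
At w = 6: L = 27. At w = 13.5: L = 8.
ΔL = 8 − 27 = -19.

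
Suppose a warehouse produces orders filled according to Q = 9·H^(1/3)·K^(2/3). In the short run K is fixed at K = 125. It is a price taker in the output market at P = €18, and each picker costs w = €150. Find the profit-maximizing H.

H* = 27

With K = 125, MP_H = (1/3)·9·H^(-2/3)·125^(2/3) = 75·H^(-2/3).
Profit maximization for a price taker requires P·MP_H = w: 18·75·H^(-2/3) = 150.
So H^(-2/3) = 1/9, which gives H = 27.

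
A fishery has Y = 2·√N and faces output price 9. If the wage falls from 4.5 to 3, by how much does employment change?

ΔN = 5

From P·MP_N = w with MP_N = N^(-1/2), the labor demand is N(w) = (9/w)^(2).
At w = 4.5: N = 4. At w = 3: N = 9.
ΔN = 9 − 4 = 5.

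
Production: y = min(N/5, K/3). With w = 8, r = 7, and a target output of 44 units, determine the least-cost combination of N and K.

With a fixed-proportions technology, the cost-minimizing bundle uses no slack in either input: N/5 = K/3 = y.
So N = 5·44 = 220 and K = 3·44 = 132.

N* = 220, K* = 132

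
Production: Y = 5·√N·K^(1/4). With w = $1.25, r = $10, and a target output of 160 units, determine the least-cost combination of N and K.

N* = 256, K* = 16

Cost minimization requires the marginal rate of technical substitution to equal the input-price ratio: MP_N/MP_K = w/r.
Here MP_N/MP_K = (1/2)·(K/N)/(1/4) = 2·(K/N). Setting this equal to 1.25/10 = 0.125 gives K = 0.0625N.
Substituting into Y = 160: 5·N^(1/2)·(0.0625N)^(1/4) = 160.
Solving, N = 256 and K = 16.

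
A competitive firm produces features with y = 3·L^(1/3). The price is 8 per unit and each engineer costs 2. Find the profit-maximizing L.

MP_L = (1/3)·3·L^(-2/3) = L^(-2/3).
Profit maximization for a price taker requires P·MP_L = w: 8·L^(-2/3) = 2.
So L^(-2/3) = 0.25, which gives L = 8.

L* = 8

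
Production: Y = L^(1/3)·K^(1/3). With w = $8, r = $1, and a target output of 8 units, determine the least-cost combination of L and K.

Cost minimization requires the marginal rate of technical substitution to equal the input-price ratio: MP_L/MP_K = w/r.
Here MP_L/MP_K = (1/3)·(K/L)/(1/3) = (K/L). Setting this equal to 8/1 = 8 gives K = 8L.
Substituting into Y = 8: L^(1/3)·(8L)^(1/3) = 8.
Solving, L = 8 and K = 64.

L* = 8, K* = 64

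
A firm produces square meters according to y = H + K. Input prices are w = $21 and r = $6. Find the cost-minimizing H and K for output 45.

The inputs are perfect substitutes, so the firm uses whichever has the lower cost per unit of output.
Cost per unit of output via H is 21; via K it is 6. K is cheaper.
Producing y = 45 with K alone: H = 0, K = 45.

H* = 0, K* = 45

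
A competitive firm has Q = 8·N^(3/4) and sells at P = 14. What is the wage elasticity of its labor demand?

ε = -4

MP_N = (3/4)·8·N^(-1/4), so P·MP_N = w gives 84·N^(-1/4) = w.
Solving, N(w) = (84/w)^(4). This is a constant-elasticity form: N ∝ w^(−4), so ε = −4.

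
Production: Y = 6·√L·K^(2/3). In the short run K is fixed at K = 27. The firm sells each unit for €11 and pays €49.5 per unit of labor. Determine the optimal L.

L* = 36

With K = 27, MP_L = (1/2)·6·L^(-1/2)·27^(2/3) = 27·L^(-1/2).
Profit maximization for a price taker requires P·MP_L = w: 11·27·L^(-1/2) = 49.5.
So L^(-1/2) = 1/6, which gives L = 36.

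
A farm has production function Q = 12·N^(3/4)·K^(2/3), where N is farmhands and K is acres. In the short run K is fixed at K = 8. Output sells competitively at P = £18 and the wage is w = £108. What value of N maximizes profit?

N* = 1296

With K = 8, MP_N = (3/4)·12·N^(-1/4)·8^(2/3) = 36·N^(-1/4).
Profit maximization for a price taker requires P·MP_N = w: 18·36·N^(-1/4) = 108.
So N^(-1/4) = 1/6, which gives N = 1296.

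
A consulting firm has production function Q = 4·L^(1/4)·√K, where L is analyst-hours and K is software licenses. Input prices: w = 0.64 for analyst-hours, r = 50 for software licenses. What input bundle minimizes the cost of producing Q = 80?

L* = 625, K* = 16

Cost minimization requires the marginal rate of technical substitution to equal the input-price ratio: MP_L/MP_K = w/r.
Here MP_L/MP_K = (1/4)·(K/L)/(1/2) = 0.5·(K/L). Setting this equal to 0.64/50 = 0.0128 gives K = 0.0256L.
Substituting into Q = 80: 4·L^(1/4)·(0.0256L)^(1/2) = 80.
Solving, L = 625 and K = 16.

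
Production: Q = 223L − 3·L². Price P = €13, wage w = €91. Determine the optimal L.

L* = 36

The marginal product of L is MP_L = 223 − 6L.
A price-taking firm hires until the value of the marginal product equals the wage: P·MP_L = w, so 13·(223 − 6L) = 91.
Then 223 − 6L = 7, giving L = 36.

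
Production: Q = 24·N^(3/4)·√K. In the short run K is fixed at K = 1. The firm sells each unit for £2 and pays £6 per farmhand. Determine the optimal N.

N* = 1296

With K = 1, MP_N = (3/4)·24·N^(-1/4)·1^(1/2) = 18·N^(-1/4).
Profit maximization for a price taker requires P·MP_N = w: 2·18·N^(-1/4) = 6.
So N^(-1/4) = 1/6, which gives N = 1296.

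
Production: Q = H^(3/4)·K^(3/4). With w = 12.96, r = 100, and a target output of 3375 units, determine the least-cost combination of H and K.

H* = 625, K* = 81

Cost minimization requires the marginal rate of technical substitution to equal the input-price ratio: MP_H/MP_K = w/r.
Here MP_H/MP_K = (3/4)·(K/H)/(3/4) = (K/H). Setting this equal to 12.96/100 = 0.1296 gives K = 0.1296H.
Substituting into Q = 3375: H^(3/4)·(0.1296H)^(3/4) = 3375.
Solving, H = 625 and K = 81.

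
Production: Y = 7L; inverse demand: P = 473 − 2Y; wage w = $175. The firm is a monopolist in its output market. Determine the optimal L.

Marginal revenue from the inverse demand is MR = 473 − 4Y.
The marginal product is MP_L = 7.
A monopolist hires until marginal revenue product equals the wage: MR·MP_L = w.
(473 − 28L)·7 = 175, so L = 16.

L* = 16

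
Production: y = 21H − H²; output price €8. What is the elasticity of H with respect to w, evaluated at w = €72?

ε = -0.75

From P·MP_H = w with MP_H = 21 − 2H, labor demand is H(w) = (21 − w/8)/2.
dH/dw = −1/(16) = -0.0625.
At w = 72, H = 6, so ε = (dH/dw)·(w/H) = (-0.0625)·(72/6) = -0.75.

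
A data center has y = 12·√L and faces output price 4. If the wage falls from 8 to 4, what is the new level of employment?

From P·MP_L = w with MP_L = 6·L^(-1/2), the labor demand is L(w) = (24/w)^(2).
At w = 8: L = 9. At w = 4: L = 36.

L* = 36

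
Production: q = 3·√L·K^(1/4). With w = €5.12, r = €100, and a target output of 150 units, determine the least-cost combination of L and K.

Cost minimization requires the marginal rate of technical substitution to equal the input-price ratio: MP_L/MP_K = w/r.
Here MP_L/MP_K = (1/2)·(K/L)/(1/4) = 2·(K/L). Setting this equal to 5.12/100 = 0.0512 gives K = 0.0256L.
Substituting into q = 150: 3·L^(1/2)·(0.0256L)^(1/4) = 150.
Solving, L = 625 and K = 16.

L* = 625, K* = 16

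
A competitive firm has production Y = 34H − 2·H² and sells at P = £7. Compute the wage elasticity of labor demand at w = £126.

From P·MP_H = w with MP_H = 34 − 4H, labor demand is H(w) = (34 − w/7)/4.
dH/dw = −1/(28) = -1/28.
At w = 126, H = 4, so ε = (dH/dw)·(w/H) = (-1/28)·(126/4) = -1.125.

ε = -1.125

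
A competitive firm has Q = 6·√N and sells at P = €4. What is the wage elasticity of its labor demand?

ε = -2

MP_N = (1/2)·6·N^(-1/2), so P·MP_N = w gives 12·N^(-1/2) = w.
Solving, N(w) = (12/w)^(2). This is a constant-elasticity form: N ∝ w^(−2), so ε = −2.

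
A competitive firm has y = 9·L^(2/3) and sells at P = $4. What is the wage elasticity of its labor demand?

MP_L = (2/3)·9·L^(-1/3), so P·MP_L = w gives 24·L^(-1/3) = w.
Solving, L(w) = (24/w)^(3). This is a constant-elasticity form: L ∝ w^(−3), so ε = −3.

ε = -3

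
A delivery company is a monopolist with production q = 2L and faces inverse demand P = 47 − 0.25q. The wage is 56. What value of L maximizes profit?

L* = 19

Marginal revenue from the inverse demand is MR = 47 − 0.5q.
The marginal product is MP_L = 2.
A monopolist hires until marginal revenue product equals the wage: MR·MP_L = w.
(47 − L)·2 = 56, so L = 19.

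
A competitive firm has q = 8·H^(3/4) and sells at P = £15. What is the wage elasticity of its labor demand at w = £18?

ε = -4

MP_H = (3/4)·8·H^(-1/4), so P·MP_H = w gives 90·H^(-1/4) = w.
Solving, H(w) = (90/w)^(4). This is a constant-elasticity form: H ∝ w^(−4), so ε = −4.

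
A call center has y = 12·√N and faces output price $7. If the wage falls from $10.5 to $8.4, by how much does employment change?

From P·MP_N = w with MP_N = 6·N^(-1/2), the labor demand is N(w) = (42/w)^(2).
At w = 10.5: N = 16. At w = 8.4: N = 25.
ΔN = 25 − 16 = 9.

ΔN = 9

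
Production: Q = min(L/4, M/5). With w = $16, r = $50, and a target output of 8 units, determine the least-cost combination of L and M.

With a fixed-proportions technology, the cost-minimizing bundle uses no slack in either input: L/4 = M/5 = Q.
So L = 4·8 = 32 and M = 5·8 = 40.

L* = 32, M* = 40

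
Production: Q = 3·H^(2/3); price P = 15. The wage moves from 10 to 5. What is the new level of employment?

H* = 216

From P·MP_H = w with MP_H = 2·H^(-1/3), the labor demand is H(w) = (30/w)^(3).
At w = 10: H = 27. At w = 5: H = 216.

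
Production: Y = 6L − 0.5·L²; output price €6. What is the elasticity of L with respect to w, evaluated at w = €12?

From P·MP_L = w with MP_L = 6 − L, labor demand is L(w) = 6 − w/6.
dL/dw = −1/(6) = -1/6.
At w = 12, L = 4, so ε = (dL/dw)·(w/L) = (-1/6)·(12/4) = -0.5.

ε = -0.5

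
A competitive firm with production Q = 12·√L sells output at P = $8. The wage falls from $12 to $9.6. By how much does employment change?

ΔL = 9

From P·MP_L = w with MP_L = 6·L^(-1/2), the labor demand is L(w) = (48/w)^(2).
At w = 12: L = 16. At w = 9.6: L = 25.
ΔL = 25 − 16 = 9.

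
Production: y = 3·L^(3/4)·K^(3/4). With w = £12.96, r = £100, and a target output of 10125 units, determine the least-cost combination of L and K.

Cost minimization requires the marginal rate of technical substitution to equal the input-price ratio: MP_L/MP_K = w/r.
Here MP_L/MP_K = (3/4)·(K/L)/(3/4) = (K/L). Setting this equal to 12.96/100 = 0.1296 gives K = 0.1296L.
Substituting into y = 10125: 3·L^(3/4)·(0.1296L)^(3/4) = 10125.
Solving, L = 625 and K = 81.

L* = 625, K* = 81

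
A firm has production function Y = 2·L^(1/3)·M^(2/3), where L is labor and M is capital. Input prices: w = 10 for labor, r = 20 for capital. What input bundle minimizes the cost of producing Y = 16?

L* = 8, M* = 8

Cost minimization requires the marginal rate of technical substitution to equal the input-price ratio: MP_L/MP_M = w/r.
Here MP_L/MP_M = (1/3)·(M/L)/(2/3) = 0.5·(M/L). Setting this equal to 10/20 = 0.5 gives M = L.
Substituting into Y = 16: 2·L^(1/3)·(L)^(2/3) = 16.
Solving, L = 8 and M = 8.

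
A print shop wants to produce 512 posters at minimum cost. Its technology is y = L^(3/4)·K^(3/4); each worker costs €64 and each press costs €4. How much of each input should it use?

L* = 16, K* = 256

Cost minimization requires the marginal rate of technical substitution to equal the input-price ratio: MP_L/MP_K = w/r.
Here MP_L/MP_K = (3/4)·(K/L)/(3/4) = (K/L). Setting this equal to 64/4 = 16 gives K = 16L.
Substituting into y = 512: L^(3/4)·(16L)^(3/4) = 512.
Solving, L = 16 and K = 256.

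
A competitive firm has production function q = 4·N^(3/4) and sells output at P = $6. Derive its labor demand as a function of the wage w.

MP_N = (3/4)·4·N^(-1/4) = 3·N^(-1/4).
Setting P·MP_N = w: 18·N^(-1/4) = w.
Solving for N: N^(-1/4) = w/18, so N = (18/w)^(4).

N(w) = 104976/w^(4)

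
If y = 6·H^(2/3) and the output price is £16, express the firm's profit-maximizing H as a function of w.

H(w) = 262144/w³

MP_H = (2/3)·6·H^(-1/3) = 4·H^(-1/3).
Setting P·MP_H = w: 64·H^(-1/3) = w.
Solving for H: H^(-1/3) = w/64, so H = (64/w)^(3).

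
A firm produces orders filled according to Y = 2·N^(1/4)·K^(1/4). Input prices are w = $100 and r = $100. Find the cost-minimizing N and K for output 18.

N* = 81, K* = 81

Cost minimization requires the marginal rate of technical substitution to equal the input-price ratio: MP_N/MP_K = w/r.
Here MP_N/MP_K = (1/4)·(K/N)/(1/4) = (K/N). Setting this equal to 100/100 = 1 gives K = N.
Substituting into Y = 18: 2·N^(1/4)·(N)^(1/4) = 18.
Solving, N = 81 and K = 81.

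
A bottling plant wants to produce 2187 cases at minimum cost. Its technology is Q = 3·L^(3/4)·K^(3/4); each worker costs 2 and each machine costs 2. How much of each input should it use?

Cost minimization requires the marginal rate of technical substitution to equal the input-price ratio: MP_L/MP_K = w/r.
Here MP_L/MP_K = (3/4)·(K/L)/(3/4) = (K/L). Setting this equal to 2/2 = 1 gives K = L.
Substituting into Q = 2187: 3·L^(3/4)·(L)^(3/4) = 2187.
Solving, L = 81 and K = 81.

L* = 81, K* = 81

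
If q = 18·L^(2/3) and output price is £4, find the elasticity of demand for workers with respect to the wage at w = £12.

ε = -3

MP_L = (2/3)·18·L^(-1/3), so P·MP_L = w gives 48·L^(-1/3) = w.
Solving, L(w) = (48/w)^(3). This is a constant-elasticity form: L ∝ w^(−3), so ε = −3.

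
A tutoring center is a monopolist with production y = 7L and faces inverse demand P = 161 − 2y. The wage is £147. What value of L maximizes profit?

L* = 5

Marginal revenue from the inverse demand is MR = 161 − 4y.
The marginal product is MP_L = 7.
A monopolist hires until marginal revenue product equals the wage: MR·MP_L = w.
(161 − 28L)·7 = 147, so L = 5.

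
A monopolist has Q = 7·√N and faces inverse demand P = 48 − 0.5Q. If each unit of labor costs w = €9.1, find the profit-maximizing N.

N* = 25

Marginal revenue from the inverse demand is MR = 48 − Q.
The marginal product is MP_N = 3.5·N^(-1/2).
A monopolist hires until marginal revenue product equals the wage: MR·MP_N = w.
At N, Q = 7·√N. Substituting and solving: (48 − 7·√N)·3.5·N^(-1/2) = 9.1 gives N = 25.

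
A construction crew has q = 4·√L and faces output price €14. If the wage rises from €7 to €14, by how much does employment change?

ΔL = -12

From P·MP_L = w with MP_L = 2·L^(-1/2), the labor demand is L(w) = (28/w)^(2).
At w = 7: L = 16. At w = 14: L = 4.
ΔL = 4 − 16 = -12.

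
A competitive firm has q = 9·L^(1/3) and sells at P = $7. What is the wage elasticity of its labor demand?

ε = -1.5

MP_L = (1/3)·9·L^(-2/3), so P·MP_L = w gives 21·L^(-2/3) = w.
Solving, L(w) = (21/w)^(3/2). This is a constant-elasticity form: L ∝ w^(−3/2), so ε = −3/2.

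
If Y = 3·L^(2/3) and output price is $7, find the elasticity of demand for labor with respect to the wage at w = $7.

MP_L = (2/3)·3·L^(-1/3), so P·MP_L = w gives 14·L^(-1/3) = w.
Solving, L(w) = (14/w)^(3). This is a constant-elasticity form: L ∝ w^(−3), so ε = −3.

ε = -3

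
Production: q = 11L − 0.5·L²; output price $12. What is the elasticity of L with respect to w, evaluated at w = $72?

ε = -1.2

From P·MP_L = w with MP_L = 11 − L, labor demand is L(w) = 11 − w/12.
dL/dw = −1/(12) = -1/12.
At w = 72, L = 5, so ε = (dL/dw)·(w/L) = (-1/12)·(72/5) = -1.2.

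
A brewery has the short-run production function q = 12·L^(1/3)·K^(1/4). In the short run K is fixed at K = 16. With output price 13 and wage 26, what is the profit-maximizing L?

With K = 16, MP_L = (1/3)·12·L^(-2/3)·16^(1/4) = 8·L^(-2/3).
Profit maximization for a price taker requires P·MP_L = w: 13·8·L^(-2/3) = 26.
So L^(-2/3) = 0.25, which gives L = 8.

L* = 8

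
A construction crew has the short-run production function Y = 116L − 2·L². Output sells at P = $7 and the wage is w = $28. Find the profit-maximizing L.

The marginal product of L is MP_L = 116 − 4L.
A price-taking firm hires until the value of the marginal product equals the wage: P·MP_L = w, so 7·(116 − 4L) = 28.
Then 116 − 4L = 4, giving L = 28.

L* = 28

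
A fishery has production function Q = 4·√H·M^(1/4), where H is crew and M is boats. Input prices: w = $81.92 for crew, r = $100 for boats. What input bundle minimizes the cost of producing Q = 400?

H* = 625, M* = 256

Cost minimization requires the marginal rate of technical substitution to equal the input-price ratio: MP_H/MP_M = w/r.
Here MP_H/MP_M = (1/2)·(M/H)/(1/4) = 2·(M/H). Setting this equal to 81.92/100 = 0.8192 gives M = 0.4096H.
Substituting into Q = 400: 4·H^(1/2)·(0.4096H)^(1/4) = 400.
Solving, H = 625 and M = 256.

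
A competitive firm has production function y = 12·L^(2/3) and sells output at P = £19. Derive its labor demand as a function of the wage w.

L(w) = 3511808/w³

MP_L = (2/3)·12·L^(-1/3) = 8·L^(-1/3).
Setting P·MP_L = w: 152·L^(-1/3) = w.
Solving for L: L^(-1/3) = w/152, so L = (152/w)^(3).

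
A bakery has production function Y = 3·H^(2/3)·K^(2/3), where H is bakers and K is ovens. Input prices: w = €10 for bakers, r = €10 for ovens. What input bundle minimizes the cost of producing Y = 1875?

H* = 125, K* = 125

Cost minimization requires the marginal rate of technical substitution to equal the input-price ratio: MP_H/MP_K = w/r.
Here MP_H/MP_K = (2/3)·(K/H)/(2/3) = (K/H). Setting this equal to 10/10 = 1 gives K = H.
Substituting into Y = 1875: 3·H^(2/3)·(H)^(2/3) = 1875.
Solving, H = 125 and K = 125.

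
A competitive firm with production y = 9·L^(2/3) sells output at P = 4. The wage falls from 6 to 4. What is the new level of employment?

From P·MP_L = w with MP_L = 6·L^(-1/3), the labor demand is L(w) = (24/w)^(3).
At w = 6: L = 64. At w = 4: L = 216.

L* = 216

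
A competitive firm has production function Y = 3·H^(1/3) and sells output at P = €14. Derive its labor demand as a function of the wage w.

H(w) = (14/w)^(3/2)

MP_H = (1/3)·3·H^(-2/3) = H^(-2/3).
Setting P·MP_H = w: 14·H^(-2/3) = w.
Solving for H: H^(-2/3) = w/14, so H = (14/w)^(3/2).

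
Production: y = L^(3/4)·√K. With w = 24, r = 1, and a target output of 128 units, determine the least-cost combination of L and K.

L* = 16, K* = 256

Cost minimization requires the marginal rate of technical substitution to equal the input-price ratio: MP_L/MP_K = w/r.
Here MP_L/MP_K = (3/4)·(K/L)/(1/2) = 1.5·(K/L). Setting this equal to 24/1 = 24 gives K = 16L.
Substituting into y = 128: L^(3/4)·(16L)^(1/2) = 128.
Solving, L = 16 and K = 256.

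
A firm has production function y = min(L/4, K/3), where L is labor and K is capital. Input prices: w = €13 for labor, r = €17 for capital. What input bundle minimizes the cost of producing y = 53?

L* = 212, K* = 159

With a fixed-proportions technology, the cost-minimizing bundle uses no slack in either input: L/4 = K/3 = y.
So L = 4·53 = 212 and K = 3·53 = 159.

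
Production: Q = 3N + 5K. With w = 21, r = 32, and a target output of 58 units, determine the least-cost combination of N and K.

The inputs are perfect substitutes, so the firm uses whichever has the lower cost per unit of output.
Cost per unit of output via N is w/3 = 7; via K it is r/5 = 6.4. K is cheaper.
Producing Q = 58 with K alone: N = 0, K = 11.6.

N* = 0, K* = 11.6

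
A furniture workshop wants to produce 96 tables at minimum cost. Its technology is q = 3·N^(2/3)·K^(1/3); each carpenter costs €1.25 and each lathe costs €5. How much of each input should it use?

Cost minimization requires the marginal rate of technical substitution to equal the input-price ratio: MP_N/MP_K = w/r.
Here MP_N/MP_K = (2/3)·(K/N)/(1/3) = 2·(K/N). Setting this equal to 1.25/5 = 0.25 gives K = 0.125N.
Substituting into q = 96: 3·N^(2/3)·(0.125N)^(1/3) = 96.
Solving, N = 64 and K = 8.

N* = 64, K* = 8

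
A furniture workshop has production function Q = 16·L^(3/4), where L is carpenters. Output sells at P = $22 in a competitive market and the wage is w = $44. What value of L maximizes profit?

L* = 1296

MP_L = (3/4)·16·L^(-1/4) = 12·L^(-1/4).
Profit maximization for a price taker requires P·MP_L = w: 22·12·L^(-1/4) = 44.
So L^(-1/4) = 1/6, which gives L = 1296.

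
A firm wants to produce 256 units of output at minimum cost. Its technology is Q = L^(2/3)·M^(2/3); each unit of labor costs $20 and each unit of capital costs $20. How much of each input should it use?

L* = 64, M* = 64

Cost minimization requires the marginal rate of technical substitution to equal the input-price ratio: MP_L/MP_M = w/r.
Here MP_L/MP_M = (2/3)·(M/L)/(2/3) = (M/L). Setting this equal to 20/20 = 1 gives M = L.
Substituting into Q = 256: L^(2/3)·(L)^(2/3) = 256.
Solving, L = 64 and M = 64.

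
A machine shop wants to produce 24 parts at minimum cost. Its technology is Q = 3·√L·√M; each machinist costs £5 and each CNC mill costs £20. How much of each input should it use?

L* = 16, M* = 4

Cost minimization requires the marginal rate of technical substitution to equal the input-price ratio: MP_L/MP_M = w/r.
Here MP_L/MP_M = (1/2)·(M/L)/(1/2) = (M/L). Setting this equal to 5/20 = 0.25 gives M = 0.25L.
Substituting into Q = 24: 3·L^(1/2)·(0.25L)^(1/2) = 24.
Solving, L = 16 and M = 4.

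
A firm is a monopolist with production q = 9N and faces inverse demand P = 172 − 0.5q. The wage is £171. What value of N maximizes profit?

N* = 17

Marginal revenue from the inverse demand is MR = 172 − q.
The marginal product is MP_N = 9.
A monopolist hires until marginal revenue product equals the wage: MR·MP_N = w.
(172 − 9N)·9 = 171, so N = 17.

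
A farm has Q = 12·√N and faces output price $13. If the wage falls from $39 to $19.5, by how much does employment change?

ΔN = 12

From P·MP_N = w with MP_N = 6·N^(-1/2), the labor demand is N(w) = (78/w)^(2).
At w = 39: N = 4. At w = 19.5: N = 16.
ΔN = 16 − 4 = 12.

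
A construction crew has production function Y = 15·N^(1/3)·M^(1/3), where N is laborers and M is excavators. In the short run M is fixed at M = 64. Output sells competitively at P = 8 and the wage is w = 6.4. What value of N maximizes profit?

N* = 125

With M = 64, MP_N = (1/3)·15·N^(-2/3)·64^(1/3) = 20·N^(-2/3).
Profit maximization for a price taker requires P·MP_N = w: 8·20·N^(-2/3) = 6.4.
So N^(-2/3) = 0.04, which gives N = 125.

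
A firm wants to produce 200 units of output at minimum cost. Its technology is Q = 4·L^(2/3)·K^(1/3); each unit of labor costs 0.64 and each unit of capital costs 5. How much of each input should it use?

Cost minimization requires the marginal rate of technical substitution to equal the input-price ratio: MP_L/MP_K = w/r.
Here MP_L/MP_K = (2/3)·(K/L)/(1/3) = 2·(K/L). Setting this equal to 0.64/5 = 0.128 gives K = 0.064L.
Substituting into Q = 200: 4·L^(2/3)·(0.064L)^(1/3) = 200.
Solving, L = 125 and K = 8.

L* = 125, K* = 8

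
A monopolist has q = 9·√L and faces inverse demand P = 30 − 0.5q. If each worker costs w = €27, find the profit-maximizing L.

Marginal revenue from the inverse demand is MR = 30 − q.
The marginal product is MP_L = 4.5·L^(-1/2).
A monopolist hires until marginal revenue product equals the wage: MR·MP_L = w.
At L, q = 9·√L. Substituting and solving: (30 − 9·√L)·4.5·L^(-1/2) = 27 gives L = 4.

L* = 4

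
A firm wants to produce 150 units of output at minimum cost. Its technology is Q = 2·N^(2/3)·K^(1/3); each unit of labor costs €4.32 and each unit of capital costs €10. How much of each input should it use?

N* = 125, K* = 27

Cost minimization requires the marginal rate of technical substitution to equal the input-price ratio: MP_N/MP_K = w/r.
Here MP_N/MP_K = (2/3)·(K/N)/(1/3) = 2·(K/N). Setting this equal to 4.32/10 = 0.432 gives K = 0.216N.
Substituting into Q = 150: 2·N^(2/3)·(0.216N)^(1/3) = 150.
Solving, N = 125 and K = 27.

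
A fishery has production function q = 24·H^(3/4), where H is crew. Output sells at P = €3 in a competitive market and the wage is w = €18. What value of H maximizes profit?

H* = 81

MP_H = (3/4)·24·H^(-1/4) = 18·H^(-1/4).
Profit maximization for a price taker requires P·MP_H = w: 3·18·H^(-1/4) = 18.
So H^(-1/4) = 1/3, which gives H = 81.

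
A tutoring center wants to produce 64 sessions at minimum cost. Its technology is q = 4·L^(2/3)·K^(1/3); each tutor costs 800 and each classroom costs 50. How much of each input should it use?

Cost minimization requires the marginal rate of technical substitution to equal the input-price ratio: MP_L/MP_K = w/r.
Here MP_L/MP_K = (2/3)·(K/L)/(1/3) = 2·(K/L). Setting this equal to 800/50 = 16 gives K = 8L.
Substituting into q = 64: 4·L^(2/3)·(8L)^(1/3) = 64.
Solving, L = 8 and K = 64.

L* = 8, K* = 64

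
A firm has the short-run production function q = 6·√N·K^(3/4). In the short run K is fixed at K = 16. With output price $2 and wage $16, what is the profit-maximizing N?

N* = 9

With K = 16, MP_N = (1/2)·6·N^(-1/2)·16^(3/4) = 24·N^(-1/2).
Profit maximization for a price taker requires P·MP_N = w: 2·24·N^(-1/2) = 16.
So N^(-1/2) = 1/3, which gives N = 9.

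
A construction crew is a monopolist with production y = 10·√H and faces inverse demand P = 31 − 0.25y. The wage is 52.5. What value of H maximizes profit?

H* = 4

Marginal revenue from the inverse demand is MR = 31 − 0.5y.
The marginal product is MP_H = 5·H^(-1/2).
A monopolist hires until marginal revenue product equals the wage: MR·MP_H = w.
At H, y = 10·√H. Substituting and solving: (31 − 5·√H)·5·H^(-1/2) = 52.5 gives H = 4.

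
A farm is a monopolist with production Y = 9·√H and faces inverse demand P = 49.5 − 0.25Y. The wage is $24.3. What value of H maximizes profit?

H* = 25

Marginal revenue from the inverse demand is MR = 49.5 − 0.5Y.
The marginal product is MP_H = 4.5·H^(-1/2).
A monopolist hires until marginal revenue product equals the wage: MR·MP_H = w.
At H, Y = 9·√H. Substituting and solving: (49.5 − 4.5·√H)·4.5·H^(-1/2) = 24.3 gives H = 25.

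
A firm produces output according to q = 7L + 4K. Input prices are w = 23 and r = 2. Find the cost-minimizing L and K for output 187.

The inputs are perfect substitutes, so the firm uses whichever has the lower cost per unit of output.
Cost per unit of output via L is w/7 = 23/7; via K it is r/4 = 0.5. K is cheaper.
Producing q = 187 with K alone: L = 0, K = 46.75.

L* = 0, K* = 46.75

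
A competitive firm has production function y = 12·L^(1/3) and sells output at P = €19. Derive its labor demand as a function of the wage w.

L(w) = (76/w)^(3/2)

MP_L = (1/3)·12·L^(-2/3) = 4·L^(-2/3).
Setting P·MP_L = w: 76·L^(-2/3) = w.
Solving for L: L^(-2/3) = w/76, so L = (76/w)^(3/2).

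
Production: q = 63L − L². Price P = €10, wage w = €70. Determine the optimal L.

L* = 28

The marginal product of L is MP_L = 63 − 2L.
A price-taking firm hires until the value of the marginal product equals the wage: P·MP_L = w, so 10·(63 − 2L) = 70.
Then 63 − 2L = 7, giving L = 28.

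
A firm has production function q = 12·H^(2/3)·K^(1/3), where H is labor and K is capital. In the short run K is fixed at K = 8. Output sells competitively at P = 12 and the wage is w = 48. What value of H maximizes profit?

H* = 64

With K = 8, MP_H = (2/3)·12·H^(-1/3)·8^(1/3) = 16·H^(-1/3).
Profit maximization for a price taker requires P·MP_H = w: 12·16·H^(-1/3) = 48.
So H^(-1/3) = 0.25, which gives H = 64.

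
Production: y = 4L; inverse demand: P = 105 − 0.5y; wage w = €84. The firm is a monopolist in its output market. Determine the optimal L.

Marginal revenue from the inverse demand is MR = 105 − y.
The marginal product is MP_L = 4.
A monopolist hires until marginal revenue product equals the wage: MR·MP_L = w.
(105 − 4L)·4 = 84, so L = 21.

L* = 21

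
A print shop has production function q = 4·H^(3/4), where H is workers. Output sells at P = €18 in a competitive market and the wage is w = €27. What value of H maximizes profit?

MP_H = (3/4)·4·H^(-1/4) = 3·H^(-1/4).
Profit maximization for a price taker requires P·MP_H = w: 18·3·H^(-1/4) = 27.
So H^(-1/4) = 0.5, which gives H = 16.

H* = 16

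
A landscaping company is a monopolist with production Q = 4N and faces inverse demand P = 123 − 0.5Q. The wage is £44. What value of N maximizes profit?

Marginal revenue from the inverse demand is MR = 123 − Q.
The marginal product is MP_N = 4.
A monopolist hires until marginal revenue product equals the wage: MR·MP_N = w.
(123 − 4N)·4 = 44, so N = 28.

N* = 28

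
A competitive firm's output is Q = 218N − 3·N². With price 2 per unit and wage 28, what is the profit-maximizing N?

N* = 34

The marginal product of N is MP_N = 218 − 6N.
A price-taking firm hires until the value of the marginal product equals the wage: P·MP_N = w, so 2·(218 − 6N) = 28.
Then 218 − 6N = 14, giving N = 34.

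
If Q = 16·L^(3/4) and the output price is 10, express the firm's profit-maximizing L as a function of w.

L(w) = (120/w)^(4)

MP_L = (3/4)·16·L^(-1/4) = 12·L^(-1/4).
Setting P·MP_L = w: 120·L^(-1/4) = w.
Solving for L: L^(-1/4) = w/120, so L = (120/w)^(4).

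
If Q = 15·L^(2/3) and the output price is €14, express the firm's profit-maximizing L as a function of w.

L(w) = 2744000/w³

MP_L = (2/3)·15·L^(-1/3) = 10·L^(-1/3).
Setting P·MP_L = w: 140·L^(-1/3) = w.
Solving for L: L^(-1/3) = w/140, so L = (140/w)^(3).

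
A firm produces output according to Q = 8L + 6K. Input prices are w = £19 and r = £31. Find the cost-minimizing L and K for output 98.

The inputs are perfect substitutes, so the firm uses whichever has the lower cost per unit of output.
Cost per unit of output via L is w/8 = 2.375; via K it is r/6 = 31/6. L is cheaper.
Producing Q = 98 with L alone: L = 12.25, K = 0.

L* = 12.25, K* = 0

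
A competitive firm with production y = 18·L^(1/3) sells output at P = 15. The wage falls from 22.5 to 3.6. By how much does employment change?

From P·MP_L = w with MP_L = 6·L^(-2/3), the labor demand is L(w) = (90/w)^(3/2).
At w = 22.5: L = 8. At w = 3.6: L = 125.
ΔL = 125 − 8 = 117.

ΔL = 117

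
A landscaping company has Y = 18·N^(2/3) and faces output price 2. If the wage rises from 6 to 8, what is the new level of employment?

From P·MP_N = w with MP_N = 12·N^(-1/3), the labor demand is N(w) = (24/w)^(3).
At w = 6: N = 64. At w = 8: N = 27.

N* = 27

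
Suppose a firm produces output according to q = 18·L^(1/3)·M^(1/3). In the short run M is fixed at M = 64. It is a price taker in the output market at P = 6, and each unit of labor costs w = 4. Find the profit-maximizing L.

With M = 64, MP_L = (1/3)·18·L^(-2/3)·64^(1/3) = 24·L^(-2/3).
Profit maximization for a price taker requires P·MP_L = w: 6·24·L^(-2/3) = 4.
So L^(-2/3) = 1/36, which gives L = 216.

L* = 216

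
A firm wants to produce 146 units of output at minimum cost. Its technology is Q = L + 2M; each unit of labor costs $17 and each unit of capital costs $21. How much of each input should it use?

The inputs are perfect substitutes, so the firm uses whichever has the lower cost per unit of output.
Cost per unit of output via L is 17; via M it is 10.5. M is cheaper.
Producing Q = 146 with M alone: L = 0, M = 73.

L* = 0, M* = 73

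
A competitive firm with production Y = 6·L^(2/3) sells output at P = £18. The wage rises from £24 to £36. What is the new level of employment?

From P·MP_L = w with MP_L = 4·L^(-1/3), the labor demand is L(w) = (72/w)^(3).
At w = 24: L = 27. At w = 36: L = 8.

L* = 8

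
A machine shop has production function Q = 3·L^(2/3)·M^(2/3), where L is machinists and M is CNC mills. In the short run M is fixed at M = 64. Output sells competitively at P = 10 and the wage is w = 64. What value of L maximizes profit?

With M = 64, MP_L = (2/3)·3·L^(-1/3)·64^(2/3) = 32·L^(-1/3).
Profit maximization for a price taker requires P·MP_L = w: 10·32·L^(-1/3) = 64.
So L^(-1/3) = 0.2, which gives L = 125.

L* = 125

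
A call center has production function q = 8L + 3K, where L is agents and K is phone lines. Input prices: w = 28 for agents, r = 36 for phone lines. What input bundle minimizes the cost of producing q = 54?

L* = 6.75, K* = 0

The inputs are perfect substitutes, so the firm uses whichever has the lower cost per unit of output.
Cost per unit of output via L is w/8 = 3.5; via K it is r/3 = 12. L is cheaper.
Producing q = 54 with L alone: L = 6.75, K = 0.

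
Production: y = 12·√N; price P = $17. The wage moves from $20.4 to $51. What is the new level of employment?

From P·MP_N = w with MP_N = 6·N^(-1/2), the labor demand is N(w) = (102/w)^(2).
At w = 20.4: N = 25. At w = 51: N = 4.

N* = 4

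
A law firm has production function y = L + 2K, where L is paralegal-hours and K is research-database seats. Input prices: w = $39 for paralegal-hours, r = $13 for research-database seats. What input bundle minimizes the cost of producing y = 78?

L* = 0, K* = 39

The inputs are perfect substitutes, so the firm uses whichever has the lower cost per unit of output.
Cost per unit of output via L is 39; via K it is 6.5. K is cheaper.
Producing y = 78 with K alone: L = 0, K = 39.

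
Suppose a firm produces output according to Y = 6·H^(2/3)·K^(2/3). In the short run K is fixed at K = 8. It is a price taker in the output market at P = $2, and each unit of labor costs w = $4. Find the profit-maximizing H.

With K = 8, MP_H = (2/3)·6·H^(-1/3)·8^(2/3) = 16·H^(-1/3).
Profit maximization for a price taker requires P·MP_H = w: 2·16·H^(-1/3) = 4.
So H^(-1/3) = 0.125, which gives H = 512.

H* = 512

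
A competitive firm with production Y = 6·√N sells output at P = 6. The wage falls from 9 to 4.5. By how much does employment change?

From P·MP_N = w with MP_N = 3·N^(-1/2), the labor demand is N(w) = (18/w)^(2).
At w = 9: N = 4. At w = 4.5: N = 16.
ΔN = 16 − 4 = 12.

ΔN = 12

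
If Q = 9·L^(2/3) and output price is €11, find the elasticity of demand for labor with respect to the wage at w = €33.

ε = -3

MP_L = (2/3)·9·L^(-1/3), so P·MP_L = w gives 66·L^(-1/3) = w.
Solving, L(w) = (66/w)^(3). This is a constant-elasticity form: L ∝ w^(−3), so ε = −3.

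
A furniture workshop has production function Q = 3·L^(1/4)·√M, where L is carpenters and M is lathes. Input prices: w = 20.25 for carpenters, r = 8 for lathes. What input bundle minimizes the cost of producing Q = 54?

L* = 16, M* = 81

Cost minimization requires the marginal rate of technical substitution to equal the input-price ratio: MP_L/MP_M = w/r.
Here MP_L/MP_M = (1/4)·(M/L)/(1/2) = 0.5·(M/L). Setting this equal to 20.25/8 = 2.53125 gives M = 5.0625L.
Substituting into Q = 54: 3·L^(1/4)·(5.0625L)^(1/2) = 54.
Solving, L = 16 and M = 81.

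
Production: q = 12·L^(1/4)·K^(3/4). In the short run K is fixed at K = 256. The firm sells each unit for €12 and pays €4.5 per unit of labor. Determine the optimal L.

With K = 256, MP_L = (1/4)·12·L^(-3/4)·256^(3/4) = 192·L^(-3/4).
Profit maximization for a price taker requires P·MP_L = w: 12·192·L^(-3/4) = 4.5.
So L^(-3/4) = 0.001953125, which gives L = 4096.

L* = 4096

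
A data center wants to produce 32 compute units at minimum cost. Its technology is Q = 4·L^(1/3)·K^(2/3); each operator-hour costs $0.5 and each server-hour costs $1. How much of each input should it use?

L* = 8, K* = 8

Cost minimization requires the marginal rate of technical substitution to equal the input-price ratio: MP_L/MP_K = w/r.
Here MP_L/MP_K = (1/3)·(K/L)/(2/3) = 0.5·(K/L). Setting this equal to 0.5/1 = 0.5 gives K = L.
Substituting into Q = 32: 4·L^(1/3)·(L)^(2/3) = 32.
Solving, L = 8 and K = 8.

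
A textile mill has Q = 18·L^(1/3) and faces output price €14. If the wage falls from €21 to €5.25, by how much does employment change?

ΔL = 56

From P·MP_L = w with MP_L = 6·L^(-2/3), the labor demand is L(w) = (84/w)^(3/2).
At w = 21: L = 8. At w = 5.25: L = 64.
ΔL = 64 − 8 = 56.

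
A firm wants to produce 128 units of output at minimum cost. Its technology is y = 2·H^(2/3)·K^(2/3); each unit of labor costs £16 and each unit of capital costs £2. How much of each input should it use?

H* = 8, K* = 64

Cost minimization requires the marginal rate of technical substitution to equal the input-price ratio: MP_H/MP_K = w/r.
Here MP_H/MP_K = (2/3)·(K/H)/(2/3) = (K/H). Setting this equal to 16/2 = 8 gives K = 8H.
Substituting into y = 128: 2·H^(2/3)·(8H)^(2/3) = 128.
Solving, H = 8 and K = 64.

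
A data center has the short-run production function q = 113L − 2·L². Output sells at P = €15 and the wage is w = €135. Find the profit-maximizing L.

L* = 26

The marginal product of L is MP_L = 113 − 4L.
A price-taking firm hires until the value of the marginal product equals the wage: P·MP_L = w, so 15·(113 − 4L) = 135.
Then 113 − 4L = 9, giving L = 26.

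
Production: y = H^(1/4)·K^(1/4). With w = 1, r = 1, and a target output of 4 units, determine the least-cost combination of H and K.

H* = 16, K* = 16

Cost minimization requires the marginal rate of technical substitution to equal the input-price ratio: MP_H/MP_K = w/r.
Here MP_H/MP_K = (1/4)·(K/H)/(1/4) = (K/H). Setting this equal to 1/1 = 1 gives K = H.
Substituting into y = 4: H^(1/4)·(H)^(1/4) = 4.
Solving, H = 16 and K = 16.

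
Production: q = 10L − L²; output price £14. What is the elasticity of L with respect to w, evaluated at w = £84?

ε = -1.5

From P·MP_L = w with MP_L = 10 − 2L, labor demand is L(w) = (10 − w/14)/2.
dL/dw = −1/(28) = -1/28.
At w = 84, L = 2, so ε = (dL/dw)·(w/L) = (-1/28)·(84/2) = -1.5.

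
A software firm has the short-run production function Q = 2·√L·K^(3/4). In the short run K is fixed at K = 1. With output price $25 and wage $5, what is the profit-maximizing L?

With K = 1, MP_L = (1/2)·2·L^(-1/2)·1^(3/4) = L^(-1/2).
Profit maximization for a price taker requires P·MP_L = w: 25·L^(-1/2) = 5.
So L^(-1/2) = 0.2, which gives L = 25.

L* = 25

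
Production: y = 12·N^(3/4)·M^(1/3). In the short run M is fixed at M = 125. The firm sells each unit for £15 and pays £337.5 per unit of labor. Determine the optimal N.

With M = 125, MP_N = (3/4)·12·N^(-1/4)·125^(1/3) = 45·N^(-1/4).
Profit maximization for a price taker requires P·MP_N = w: 15·45·N^(-1/4) = 337.5.
So N^(-1/4) = 0.5, which gives N = 16.

N* = 16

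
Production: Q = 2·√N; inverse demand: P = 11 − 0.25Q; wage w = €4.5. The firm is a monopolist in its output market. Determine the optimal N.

N* = 4

Marginal revenue from the inverse demand is MR = 11 − 0.5Q.
The marginal product is MP_N = N^(-1/2).
A monopolist hires until marginal revenue product equals the wage: MR·MP_N = w.
At N, Q = 2·√N. Substituting and solving: (11 − √N)·N^(-1/2) = 4.5 gives N = 4.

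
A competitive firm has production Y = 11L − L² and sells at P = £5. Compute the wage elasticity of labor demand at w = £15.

From P·MP_L = w with MP_L = 11 − 2L, labor demand is L(w) = (11 − w/5)/2.
dL/dw = −1/(10) = -0.1.
At w = 15, L = 4, so ε = (dL/dw)·(w/L) = (-0.1)·(15/4) = -0.375.

ε = -0.375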